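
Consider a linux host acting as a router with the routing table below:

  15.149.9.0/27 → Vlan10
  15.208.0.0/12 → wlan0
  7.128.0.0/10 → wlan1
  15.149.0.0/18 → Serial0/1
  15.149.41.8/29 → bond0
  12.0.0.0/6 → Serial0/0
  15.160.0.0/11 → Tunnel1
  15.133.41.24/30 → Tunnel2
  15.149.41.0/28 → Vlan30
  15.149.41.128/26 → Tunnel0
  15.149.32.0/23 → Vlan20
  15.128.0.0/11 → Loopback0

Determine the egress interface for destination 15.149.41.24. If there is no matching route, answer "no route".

Serial0/1

Routes whose prefix contains 15.149.41.24:
  12.0.0.0/6 (12.0.0.0 - 15.255.255.255) -> Serial0/0
  15.128.0.0/11 (15.128.0.0 - 15.159.255.255) -> Loopback0
  15.149.0.0/18 (15.149.0.0 - 15.149.63.255) -> Serial0/1
More-specific entries that do NOT match:
  15.133.41.24/30 (15.133.41.24 - 15.133.41.27) does not contain 15.149.41.24
  15.149.41.8/29 (15.149.41.8 - 15.149.41.15) does not contain 15.149.41.24
  15.149.41.0/28 (15.149.41.0 - 15.149.41.15) does not contain 15.149.41.24
  15.149.9.0/27 (15.149.9.0 - 15.149.9.31) does not contain 15.149.41.24
  15.149.41.128/26 (15.149.41.128 - 15.149.41.191) does not contain 15.149.41.24
  15.149.32.0/23 (15.149.32.0 - 15.149.33.255) does not contain 15.149.41.24
Longest matching prefix is /18 -> interface Serial0/1.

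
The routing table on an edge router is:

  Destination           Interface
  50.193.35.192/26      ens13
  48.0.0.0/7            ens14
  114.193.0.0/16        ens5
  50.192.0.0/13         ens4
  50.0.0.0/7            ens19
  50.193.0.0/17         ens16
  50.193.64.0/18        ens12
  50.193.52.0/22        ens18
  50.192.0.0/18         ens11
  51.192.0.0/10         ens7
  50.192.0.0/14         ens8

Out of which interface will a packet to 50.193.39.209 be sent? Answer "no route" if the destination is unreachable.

Routes whose prefix contains 50.193.39.209:
  50.0.0.0/7 (50.0.0.0 - 51.255.255.255) -> ens19
  50.192.0.0/13 (50.192.0.0 - 50.199.255.255) -> ens4
  50.192.0.0/14 (50.192.0.0 - 50.195.255.255) -> ens8
  50.193.0.0/17 (50.193.0.0 - 50.193.127.255) -> ens16
More-specific entries that do NOT match:
  50.193.35.192/26 (50.193.35.192 - 50.193.35.255) does not contain 50.193.39.209
  50.193.52.0/22 (50.193.52.0 - 50.193.55.255) does not contain 50.193.39.209
  50.193.64.0/18 (50.193.64.0 - 50.193.127.255) does not contain 50.193.39.209
  50.192.0.0/18 (50.192.0.0 - 50.192.63.255) does not contain 50.193.39.209
Longest matching prefix is /17 -> interface ens16.

ens16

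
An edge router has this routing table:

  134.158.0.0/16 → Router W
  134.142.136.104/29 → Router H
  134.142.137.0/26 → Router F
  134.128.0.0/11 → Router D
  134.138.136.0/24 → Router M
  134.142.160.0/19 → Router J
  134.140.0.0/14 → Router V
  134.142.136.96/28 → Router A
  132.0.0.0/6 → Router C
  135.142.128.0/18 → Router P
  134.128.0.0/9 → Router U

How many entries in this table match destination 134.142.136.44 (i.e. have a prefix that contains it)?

Prefixes containing 134.142.136.44:
  132.0.0.0/6 (132.0.0.0 - 135.255.255.255)
  134.128.0.0/9 (134.128.0.0 - 134.255.255.255)
  134.128.0.0/11 (134.128.0.0 - 134.159.255.255)
  134.140.0.0/14 (134.140.0.0 - 134.143.255.255)
Total matching entries: 4.

4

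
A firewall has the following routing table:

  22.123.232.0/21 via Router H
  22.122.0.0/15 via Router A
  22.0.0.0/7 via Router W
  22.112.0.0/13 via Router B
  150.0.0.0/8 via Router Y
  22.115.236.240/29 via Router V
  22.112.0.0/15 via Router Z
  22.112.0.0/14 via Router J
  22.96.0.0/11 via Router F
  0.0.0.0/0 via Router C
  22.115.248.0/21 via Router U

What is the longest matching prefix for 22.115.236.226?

Entries matching 22.115.236.226:
  0.0.0.0/0 (default, matches everything)
  22.0.0.0/7 (22.0.0.0 - 23.255.255.255)
  22.96.0.0/11 (22.96.0.0 - 22.127.255.255)
  22.112.0.0/13 (22.112.0.0 - 22.119.255.255)
  22.112.0.0/14 (22.112.0.0 - 22.115.255.255)
Most specific is 22.112.0.0/14.

22.112.0.0/14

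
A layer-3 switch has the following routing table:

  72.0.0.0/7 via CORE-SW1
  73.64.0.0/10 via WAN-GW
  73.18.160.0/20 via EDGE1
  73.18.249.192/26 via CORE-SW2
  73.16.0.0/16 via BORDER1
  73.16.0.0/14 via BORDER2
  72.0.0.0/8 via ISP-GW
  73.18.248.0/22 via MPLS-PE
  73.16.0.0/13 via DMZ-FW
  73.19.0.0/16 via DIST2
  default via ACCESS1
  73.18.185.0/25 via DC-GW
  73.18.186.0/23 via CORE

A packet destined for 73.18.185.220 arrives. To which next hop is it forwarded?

Routes whose prefix contains 73.18.185.220:
  0.0.0.0/0 (default, matches everything) -> ACCESS1
  72.0.0.0/7 (72.0.0.0 - 73.255.255.255) -> CORE-SW1
  73.16.0.0/13 (73.16.0.0 - 73.23.255.255) -> DMZ-FW
  73.16.0.0/14 (73.16.0.0 - 73.19.255.255) -> BORDER2
More-specific entries that do NOT match:
  73.18.249.192/26 (73.18.249.192 - 73.18.249.255) does not contain 73.18.185.220
  73.18.185.0/25 (73.18.185.0 - 73.18.185.127) does not contain 73.18.185.220
  73.18.186.0/23 (73.18.186.0 - 73.18.187.255) does not contain 73.18.185.220
  73.18.248.0/22 (73.18.248.0 - 73.18.251.255) does not contain 73.18.185.220
  73.18.160.0/20 (73.18.160.0 - 73.18.175.255) does not contain 73.18.185.220
  73.16.0.0/16 (73.16.0.0 - 73.16.255.255) does not contain 73.18.185.220
  73.19.0.0/16 (73.19.0.0 - 73.19.255.255) does not contain 73.18.185.220
Longest matching prefix is /14 -> next hop BORDER2.

BORDER2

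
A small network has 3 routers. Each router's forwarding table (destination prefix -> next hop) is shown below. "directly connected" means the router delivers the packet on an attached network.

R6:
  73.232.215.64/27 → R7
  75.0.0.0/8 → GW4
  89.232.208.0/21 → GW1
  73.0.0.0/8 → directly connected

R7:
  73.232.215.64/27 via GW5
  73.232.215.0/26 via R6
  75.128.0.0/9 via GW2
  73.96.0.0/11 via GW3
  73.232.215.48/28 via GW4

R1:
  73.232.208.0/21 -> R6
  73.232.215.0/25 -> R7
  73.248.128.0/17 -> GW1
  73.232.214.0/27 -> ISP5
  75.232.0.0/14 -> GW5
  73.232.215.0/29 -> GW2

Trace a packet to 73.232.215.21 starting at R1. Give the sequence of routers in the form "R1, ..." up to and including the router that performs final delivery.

At R1: longest match for 73.232.215.21 is 73.232.215.0/25 -> R7
At R7: longest match for 73.232.215.21 is 73.232.215.0/26 -> R6
At R6: longest match for 73.232.215.21 is 73.0.0.0/8 -> directly connected

R1, R7, R6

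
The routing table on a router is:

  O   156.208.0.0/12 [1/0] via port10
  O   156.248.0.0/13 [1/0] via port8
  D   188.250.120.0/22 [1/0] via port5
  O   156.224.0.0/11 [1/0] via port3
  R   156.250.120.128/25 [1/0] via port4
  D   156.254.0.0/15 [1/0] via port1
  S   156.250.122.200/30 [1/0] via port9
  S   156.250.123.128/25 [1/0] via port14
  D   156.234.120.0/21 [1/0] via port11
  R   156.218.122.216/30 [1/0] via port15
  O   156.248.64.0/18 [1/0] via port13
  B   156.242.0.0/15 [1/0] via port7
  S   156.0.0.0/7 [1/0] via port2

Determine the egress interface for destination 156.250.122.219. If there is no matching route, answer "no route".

Routes whose prefix contains 156.250.122.219:
  156.0.0.0/7 (156.0.0.0 - 157.255.255.255) -> port2
  156.224.0.0/11 (156.224.0.0 - 156.255.255.255) -> port3
  156.248.0.0/13 (156.248.0.0 - 156.255.255.255) -> port8
More-specific entries that do NOT match:
  156.250.122.200/30 (156.250.122.200 - 156.250.122.203) does not contain 156.250.122.219
  156.218.122.216/30 (156.218.122.216 - 156.218.122.219) does not contain 156.250.122.219
  156.250.120.128/25 (156.250.120.128 - 156.250.120.255) does not contain 156.250.122.219
  156.250.123.128/25 (156.250.123.128 - 156.250.123.255) does not contain 156.250.122.219
  188.250.120.0/22 (188.250.120.0 - 188.250.123.255) does not contain 156.250.122.219
  156.234.120.0/21 (156.234.120.0 - 156.234.127.255) does not contain 156.250.122.219
  156.248.64.0/18 (156.248.64.0 - 156.248.127.255) does not contain 156.250.122.219
  156.254.0.0/15 (156.254.0.0 - 156.255.255.255) does not contain 156.250.122.219
  156.242.0.0/15 (156.242.0.0 - 156.243.255.255) does not contain 156.250.122.219
Longest matching prefix is /13 -> interface port8.

port8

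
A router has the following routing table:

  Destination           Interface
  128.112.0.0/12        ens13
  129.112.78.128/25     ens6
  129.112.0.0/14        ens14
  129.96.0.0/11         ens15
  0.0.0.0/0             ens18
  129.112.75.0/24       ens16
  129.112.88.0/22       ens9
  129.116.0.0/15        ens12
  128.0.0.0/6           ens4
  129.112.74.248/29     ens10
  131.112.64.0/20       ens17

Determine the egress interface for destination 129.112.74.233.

ens14

Routes whose prefix contains 129.112.74.233:
  0.0.0.0/0 (default, matches everything) -> ens18
  128.0.0.0/6 (128.0.0.0 - 131.255.255.255) -> ens4
  129.96.0.0/11 (129.96.0.0 - 129.127.255.255) -> ens15
  129.112.0.0/14 (129.112.0.0 - 129.115.255.255) -> ens14
More-specific entries that do NOT match:
  129.112.74.248/29 (129.112.74.248 - 129.112.74.255) does not contain 129.112.74.233
  129.112.78.128/25 (129.112.78.128 - 129.112.78.255) does not contain 129.112.74.233
  129.112.75.0/24 (129.112.75.0 - 129.112.75.255) does not contain 129.112.74.233
  129.112.88.0/22 (129.112.88.0 - 129.112.91.255) does not contain 129.112.74.233
  131.112.64.0/20 (131.112.64.0 - 131.112.79.255) does not contain 129.112.74.233
  129.116.0.0/15 (129.116.0.0 - 129.117.255.255) does not contain 129.112.74.233
Longest matching prefix is /14 -> interface ens14.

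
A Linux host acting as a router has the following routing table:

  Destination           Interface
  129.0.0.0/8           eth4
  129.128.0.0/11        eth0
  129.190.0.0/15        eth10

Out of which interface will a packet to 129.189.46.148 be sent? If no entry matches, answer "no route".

eth4

Routes whose prefix contains 129.189.46.148:
  129.0.0.0/8 (129.0.0.0 - 129.255.255.255) -> eth4
More-specific entries that do NOT match:
  129.190.0.0/15 (129.190.0.0 - 129.191.255.255) does not contain 129.189.46.148
  129.128.0.0/11 (129.128.0.0 - 129.159.255.255) does not contain 129.189.46.148
Longest matching prefix is /8 -> interface eth4.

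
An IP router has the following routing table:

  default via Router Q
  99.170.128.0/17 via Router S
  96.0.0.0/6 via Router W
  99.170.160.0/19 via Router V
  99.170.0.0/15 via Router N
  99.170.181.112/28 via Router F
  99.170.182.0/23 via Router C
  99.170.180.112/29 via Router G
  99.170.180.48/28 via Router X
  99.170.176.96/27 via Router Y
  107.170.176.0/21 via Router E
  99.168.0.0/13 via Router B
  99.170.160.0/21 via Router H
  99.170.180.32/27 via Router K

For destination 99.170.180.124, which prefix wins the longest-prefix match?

99.170.160.0/19

Entries matching 99.170.180.124:
  0.0.0.0/0 (default, matches everything)
  96.0.0.0/6 (96.0.0.0 - 99.255.255.255)
  99.168.0.0/13 (99.168.0.0 - 99.175.255.255)
  99.170.0.0/15 (99.170.0.0 - 99.171.255.255)
  99.170.128.0/17 (99.170.128.0 - 99.170.255.255)
  99.170.160.0/19 (99.170.160.0 - 99.170.191.255)
Most specific is 99.170.160.0/19.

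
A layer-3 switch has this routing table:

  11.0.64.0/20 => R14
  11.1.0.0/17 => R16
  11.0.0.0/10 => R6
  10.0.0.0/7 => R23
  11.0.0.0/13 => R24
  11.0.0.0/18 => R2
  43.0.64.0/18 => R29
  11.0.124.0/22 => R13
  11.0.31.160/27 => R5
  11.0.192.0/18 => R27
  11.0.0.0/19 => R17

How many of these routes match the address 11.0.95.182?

Prefixes containing 11.0.95.182:
  10.0.0.0/7 (10.0.0.0 - 11.255.255.255)
  11.0.0.0/10 (11.0.0.0 - 11.63.255.255)
  11.0.0.0/13 (11.0.0.0 - 11.7.255.255)
Total matching entries: 3.

3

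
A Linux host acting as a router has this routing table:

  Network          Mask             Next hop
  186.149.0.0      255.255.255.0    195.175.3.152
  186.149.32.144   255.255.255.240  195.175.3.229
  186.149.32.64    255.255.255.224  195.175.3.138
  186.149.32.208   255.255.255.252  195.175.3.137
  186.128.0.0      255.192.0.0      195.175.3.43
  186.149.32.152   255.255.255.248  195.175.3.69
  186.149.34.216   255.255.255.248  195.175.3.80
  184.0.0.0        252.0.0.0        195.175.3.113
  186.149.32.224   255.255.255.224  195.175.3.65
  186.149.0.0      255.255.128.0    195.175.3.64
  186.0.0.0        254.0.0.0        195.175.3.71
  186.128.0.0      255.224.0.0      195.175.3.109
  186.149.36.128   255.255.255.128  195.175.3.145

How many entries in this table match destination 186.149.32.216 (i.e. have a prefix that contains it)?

Prefixes containing 186.149.32.216:
  184.0.0.0/6 (184.0.0.0 - 187.255.255.255)
  186.0.0.0/7 (186.0.0.0 - 187.255.255.255)
  186.128.0.0/10 (186.128.0.0 - 186.191.255.255)
  186.128.0.0/11 (186.128.0.0 - 186.159.255.255)
  186.149.0.0/17 (186.149.0.0 - 186.149.127.255)
Total matching entries: 5.

5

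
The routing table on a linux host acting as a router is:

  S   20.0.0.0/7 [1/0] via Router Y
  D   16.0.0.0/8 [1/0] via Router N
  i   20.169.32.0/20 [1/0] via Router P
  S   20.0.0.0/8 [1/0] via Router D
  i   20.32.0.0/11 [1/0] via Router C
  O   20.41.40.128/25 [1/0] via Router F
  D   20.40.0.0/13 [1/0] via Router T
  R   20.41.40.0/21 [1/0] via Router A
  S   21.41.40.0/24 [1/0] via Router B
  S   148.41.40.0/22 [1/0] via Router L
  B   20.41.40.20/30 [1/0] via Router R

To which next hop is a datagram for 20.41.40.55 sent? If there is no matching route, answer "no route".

Router A

Routes whose prefix contains 20.41.40.55:
  20.0.0.0/7 (20.0.0.0 - 21.255.255.255) -> Router Y
  20.0.0.0/8 (20.0.0.0 - 20.255.255.255) -> Router D
  20.32.0.0/11 (20.32.0.0 - 20.63.255.255) -> Router C
  20.40.0.0/13 (20.40.0.0 - 20.47.255.255) -> Router T
  20.41.40.0/21 (20.41.40.0 - 20.41.47.255) -> Router A
More-specific entries that do NOT match:
  20.41.40.20/30 (20.41.40.20 - 20.41.40.23) does not contain 20.41.40.55
  20.41.40.128/25 (20.41.40.128 - 20.41.40.255) does not contain 20.41.40.55
  21.41.40.0/24 (21.41.40.0 - 21.41.40.255) does not contain 20.41.40.55
  148.41.40.0/22 (148.41.40.0 - 148.41.43.255) does not contain 20.41.40.55
Longest matching prefix is /21 -> next hop Router A.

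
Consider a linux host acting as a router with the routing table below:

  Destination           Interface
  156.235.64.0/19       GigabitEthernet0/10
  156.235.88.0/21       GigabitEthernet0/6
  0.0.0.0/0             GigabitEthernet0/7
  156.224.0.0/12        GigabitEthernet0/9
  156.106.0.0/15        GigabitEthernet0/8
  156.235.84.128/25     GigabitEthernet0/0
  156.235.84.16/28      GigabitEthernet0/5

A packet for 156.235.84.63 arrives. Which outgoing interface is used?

Routes whose prefix contains 156.235.84.63:
  0.0.0.0/0 (default, matches everything) -> GigabitEthernet0/7
  156.224.0.0/12 (156.224.0.0 - 156.239.255.255) -> GigabitEthernet0/9
  156.235.64.0/19 (156.235.64.0 - 156.235.95.255) -> GigabitEthernet0/10
More-specific entries that do NOT match:
  156.235.84.16/28 (156.235.84.16 - 156.235.84.31) does not contain 156.235.84.63
  156.235.84.128/25 (156.235.84.128 - 156.235.84.255) does not contain 156.235.84.63
  156.235.88.0/21 (156.235.88.0 - 156.235.95.255) does not contain 156.235.84.63
Longest matching prefix is /19 -> interface GigabitEthernet0/10.

GigabitEthernet0/10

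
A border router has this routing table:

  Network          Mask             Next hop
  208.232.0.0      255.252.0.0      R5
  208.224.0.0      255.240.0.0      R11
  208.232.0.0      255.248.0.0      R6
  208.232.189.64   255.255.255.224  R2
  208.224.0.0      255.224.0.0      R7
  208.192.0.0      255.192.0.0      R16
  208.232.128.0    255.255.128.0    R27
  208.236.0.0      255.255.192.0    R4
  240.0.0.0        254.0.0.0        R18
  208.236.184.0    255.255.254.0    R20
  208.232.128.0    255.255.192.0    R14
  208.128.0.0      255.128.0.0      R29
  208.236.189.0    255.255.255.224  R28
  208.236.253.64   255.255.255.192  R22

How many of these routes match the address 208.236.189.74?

5

Prefixes containing 208.236.189.74:
  208.128.0.0/9 (208.128.0.0 - 208.255.255.255)
  208.192.0.0/10 (208.192.0.0 - 208.255.255.255)
  208.224.0.0/11 (208.224.0.0 - 208.255.255.255)
  208.224.0.0/12 (208.224.0.0 - 208.239.255.255)
  208.232.0.0/13 (208.232.0.0 - 208.239.255.255)
Total matching entries: 5.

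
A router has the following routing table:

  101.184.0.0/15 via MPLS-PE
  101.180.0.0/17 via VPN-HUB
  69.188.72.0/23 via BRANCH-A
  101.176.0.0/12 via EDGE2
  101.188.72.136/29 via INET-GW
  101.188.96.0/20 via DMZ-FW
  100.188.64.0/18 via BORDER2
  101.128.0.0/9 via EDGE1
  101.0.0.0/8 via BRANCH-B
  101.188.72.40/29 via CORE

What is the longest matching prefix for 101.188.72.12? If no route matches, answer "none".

Entries matching 101.188.72.12:
  101.0.0.0/8 (101.0.0.0 - 101.255.255.255)
  101.128.0.0/9 (101.128.0.0 - 101.255.255.255)
  101.176.0.0/12 (101.176.0.0 - 101.191.255.255)
Most specific is 101.176.0.0/12.

101.176.0.0/12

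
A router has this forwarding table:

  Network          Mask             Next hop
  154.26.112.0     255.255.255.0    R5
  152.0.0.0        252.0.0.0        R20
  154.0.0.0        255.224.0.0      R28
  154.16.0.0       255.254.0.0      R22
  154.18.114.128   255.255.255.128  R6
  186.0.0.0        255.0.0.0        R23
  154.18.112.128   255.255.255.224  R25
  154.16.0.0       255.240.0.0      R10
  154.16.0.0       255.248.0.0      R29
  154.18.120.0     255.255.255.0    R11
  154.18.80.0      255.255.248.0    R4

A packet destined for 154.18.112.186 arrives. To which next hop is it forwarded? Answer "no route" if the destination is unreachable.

Routes whose prefix contains 154.18.112.186:
  152.0.0.0/6 (152.0.0.0 - 155.255.255.255) -> R20
  154.0.0.0/11 (154.0.0.0 - 154.31.255.255) -> R28
  154.16.0.0/12 (154.16.0.0 - 154.31.255.255) -> R10
  154.16.0.0/13 (154.16.0.0 - 154.23.255.255) -> R29
More-specific entries that do NOT match:
  154.18.112.128/27 (154.18.112.128 - 154.18.112.159) does not contain 154.18.112.186
  154.18.114.128/25 (154.18.114.128 - 154.18.114.255) does not contain 154.18.112.186
  154.26.112.0/24 (154.26.112.0 - 154.26.112.255) does not contain 154.18.112.186
  154.18.120.0/24 (154.18.120.0 - 154.18.120.255) does not contain 154.18.112.186
  154.18.80.0/21 (154.18.80.0 - 154.18.87.255) does not contain 154.18.112.186
  154.16.0.0/15 (154.16.0.0 - 154.17.255.255) does not contain 154.18.112.186
Longest matching prefix is /13 -> next hop R29.

R29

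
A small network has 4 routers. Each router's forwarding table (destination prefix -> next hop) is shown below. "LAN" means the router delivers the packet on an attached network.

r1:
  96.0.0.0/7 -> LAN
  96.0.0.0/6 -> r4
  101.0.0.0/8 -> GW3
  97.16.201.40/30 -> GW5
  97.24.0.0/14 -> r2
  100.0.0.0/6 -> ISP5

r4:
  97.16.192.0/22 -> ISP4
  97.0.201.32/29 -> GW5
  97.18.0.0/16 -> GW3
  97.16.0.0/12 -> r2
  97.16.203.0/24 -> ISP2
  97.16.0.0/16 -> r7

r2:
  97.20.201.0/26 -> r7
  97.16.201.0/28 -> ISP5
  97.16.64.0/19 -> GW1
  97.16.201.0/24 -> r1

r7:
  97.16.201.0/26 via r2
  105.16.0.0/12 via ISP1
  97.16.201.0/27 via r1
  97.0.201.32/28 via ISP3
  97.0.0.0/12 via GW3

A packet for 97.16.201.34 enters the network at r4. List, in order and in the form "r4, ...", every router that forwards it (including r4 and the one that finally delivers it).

At r4: longest match for 97.16.201.34 is 97.16.0.0/16 -> r7
At r7: longest match for 97.16.201.34 is 97.16.201.0/26 -> r2
At r2: longest match for 97.16.201.34 is 97.16.201.0/24 -> r1
At r1: longest match for 97.16.201.34 is 96.0.0.0/7 -> LAN

r4, r7, r2, r1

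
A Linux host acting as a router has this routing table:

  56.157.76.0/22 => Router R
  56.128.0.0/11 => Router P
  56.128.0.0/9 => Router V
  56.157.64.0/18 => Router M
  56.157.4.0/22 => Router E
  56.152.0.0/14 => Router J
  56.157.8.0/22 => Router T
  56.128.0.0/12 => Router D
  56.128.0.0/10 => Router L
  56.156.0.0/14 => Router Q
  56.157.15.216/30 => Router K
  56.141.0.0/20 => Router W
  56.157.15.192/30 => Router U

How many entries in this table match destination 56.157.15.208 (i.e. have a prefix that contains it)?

Prefixes containing 56.157.15.208:
  56.128.0.0/9 (56.128.0.0 - 56.255.255.255)
  56.128.0.0/10 (56.128.0.0 - 56.191.255.255)
  56.128.0.0/11 (56.128.0.0 - 56.159.255.255)
  56.156.0.0/14 (56.156.0.0 - 56.159.255.255)
Total matching entries: 4.

4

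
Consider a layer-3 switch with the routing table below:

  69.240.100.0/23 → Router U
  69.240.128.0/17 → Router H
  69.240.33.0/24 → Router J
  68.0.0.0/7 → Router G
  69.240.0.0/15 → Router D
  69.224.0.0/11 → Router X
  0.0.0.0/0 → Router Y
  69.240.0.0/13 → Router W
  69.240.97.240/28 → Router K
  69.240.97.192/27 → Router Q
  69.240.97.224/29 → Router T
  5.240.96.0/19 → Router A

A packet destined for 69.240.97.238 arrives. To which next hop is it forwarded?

Routes whose prefix contains 69.240.97.238:
  0.0.0.0/0 (default, matches everything) -> Router Y
  68.0.0.0/7 (68.0.0.0 - 69.255.255.255) -> Router G
  69.224.0.0/11 (69.224.0.0 - 69.255.255.255) -> Router X
  69.240.0.0/13 (69.240.0.0 - 69.247.255.255) -> Router W
  69.240.0.0/15 (69.240.0.0 - 69.241.255.255) -> Router D
More-specific entries that do NOT match:
  69.240.97.224/29 (69.240.97.224 - 69.240.97.231) does not contain 69.240.97.238
  69.240.97.240/28 (69.240.97.240 - 69.240.97.255) does not contain 69.240.97.238
  69.240.97.192/27 (69.240.97.192 - 69.240.97.223) does not contain 69.240.97.238
  69.240.33.0/24 (69.240.33.0 - 69.240.33.255) does not contain 69.240.97.238
  69.240.100.0/23 (69.240.100.0 - 69.240.101.255) does not contain 69.240.97.238
  5.240.96.0/19 (5.240.96.0 - 5.240.127.255) does not contain 69.240.97.238
  69.240.128.0/17 (69.240.128.0 - 69.240.255.255) does not contain 69.240.97.238
Longest matching prefix is /15 -> next hop Router D.

Router D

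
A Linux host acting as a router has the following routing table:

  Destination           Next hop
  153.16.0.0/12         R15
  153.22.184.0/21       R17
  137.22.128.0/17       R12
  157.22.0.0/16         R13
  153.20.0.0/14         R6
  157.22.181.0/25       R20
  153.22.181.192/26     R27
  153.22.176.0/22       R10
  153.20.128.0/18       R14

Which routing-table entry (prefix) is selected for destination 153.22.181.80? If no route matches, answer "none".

Entries matching 153.22.181.80:
  153.16.0.0/12 (153.16.0.0 - 153.31.255.255)
  153.20.0.0/14 (153.20.0.0 - 153.23.255.255)
Most specific is 153.20.0.0/14.

153.20.0.0/14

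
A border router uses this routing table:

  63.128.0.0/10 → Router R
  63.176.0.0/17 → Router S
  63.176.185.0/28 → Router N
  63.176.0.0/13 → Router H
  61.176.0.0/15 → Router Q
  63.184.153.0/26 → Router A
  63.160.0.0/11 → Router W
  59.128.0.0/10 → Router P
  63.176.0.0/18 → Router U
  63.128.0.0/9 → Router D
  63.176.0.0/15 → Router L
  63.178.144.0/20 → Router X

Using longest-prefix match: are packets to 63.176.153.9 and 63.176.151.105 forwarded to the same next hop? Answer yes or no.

63.176.153.9: longest match 63.176.0.0/15 -> Router L
63.176.151.105: longest match 63.176.0.0/15 -> Router L

yes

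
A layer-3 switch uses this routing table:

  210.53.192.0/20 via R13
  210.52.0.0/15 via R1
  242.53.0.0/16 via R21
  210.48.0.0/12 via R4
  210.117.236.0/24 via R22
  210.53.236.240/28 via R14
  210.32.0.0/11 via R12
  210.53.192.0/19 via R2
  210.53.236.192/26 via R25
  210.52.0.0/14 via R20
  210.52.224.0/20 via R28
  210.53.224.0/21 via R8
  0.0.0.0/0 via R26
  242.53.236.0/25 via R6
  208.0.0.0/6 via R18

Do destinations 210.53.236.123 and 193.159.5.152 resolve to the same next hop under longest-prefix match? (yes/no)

210.53.236.123: longest match 210.52.0.0/15 -> R1
193.159.5.152: longest match 0.0.0.0/0 -> R26

no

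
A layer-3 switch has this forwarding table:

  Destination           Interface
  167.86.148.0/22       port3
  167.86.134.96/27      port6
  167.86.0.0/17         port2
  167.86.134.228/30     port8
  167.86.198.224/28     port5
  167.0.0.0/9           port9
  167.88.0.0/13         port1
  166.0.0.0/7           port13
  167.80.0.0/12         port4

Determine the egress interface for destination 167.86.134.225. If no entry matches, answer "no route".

port4

Routes whose prefix contains 167.86.134.225:
  166.0.0.0/7 (166.0.0.0 - 167.255.255.255) -> port13
  167.0.0.0/9 (167.0.0.0 - 167.127.255.255) -> port9
  167.80.0.0/12 (167.80.0.0 - 167.95.255.255) -> port4
More-specific entries that do NOT match:
  167.86.134.228/30 (167.86.134.228 - 167.86.134.231) does not contain 167.86.134.225
  167.86.198.224/28 (167.86.198.224 - 167.86.198.239) does not contain 167.86.134.225
  167.86.134.96/27 (167.86.134.96 - 167.86.134.127) does not contain 167.86.134.225
  167.86.148.0/22 (167.86.148.0 - 167.86.151.255) does not contain 167.86.134.225
  167.86.0.0/17 (167.86.0.0 - 167.86.127.255) does not contain 167.86.134.225
  167.88.0.0/13 (167.88.0.0 - 167.95.255.255) does not contain 167.86.134.225
Longest matching prefix is /12 -> interface port4.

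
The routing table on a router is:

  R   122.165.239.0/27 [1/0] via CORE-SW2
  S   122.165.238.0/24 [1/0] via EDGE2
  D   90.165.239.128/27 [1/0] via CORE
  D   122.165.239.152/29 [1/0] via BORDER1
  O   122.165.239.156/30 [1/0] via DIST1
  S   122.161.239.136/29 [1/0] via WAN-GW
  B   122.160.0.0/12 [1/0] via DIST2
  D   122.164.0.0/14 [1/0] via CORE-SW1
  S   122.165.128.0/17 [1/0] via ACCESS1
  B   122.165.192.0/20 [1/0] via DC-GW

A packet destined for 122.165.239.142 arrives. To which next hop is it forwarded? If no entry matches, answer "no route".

Routes whose prefix contains 122.165.239.142:
  122.160.0.0/12 (122.160.0.0 - 122.175.255.255) -> DIST2
  122.164.0.0/14 (122.164.0.0 - 122.167.255.255) -> CORE-SW1
  122.165.128.0/17 (122.165.128.0 - 122.165.255.255) -> ACCESS1
More-specific entries that do NOT match:
  122.165.239.156/30 (122.165.239.156 - 122.165.239.159) does not contain 122.165.239.142
  122.165.239.152/29 (122.165.239.152 - 122.165.239.159) does not contain 122.165.239.142
  122.161.239.136/29 (122.161.239.136 - 122.161.239.143) does not contain 122.165.239.142
  122.165.239.0/27 (122.165.239.0 - 122.165.239.31) does not contain 122.165.239.142
  90.165.239.128/27 (90.165.239.128 - 90.165.239.159) does not contain 122.165.239.142
  122.165.238.0/24 (122.165.238.0 - 122.165.238.255) does not contain 122.165.239.142
  122.165.192.0/20 (122.165.192.0 - 122.165.207.255) does not contain 122.165.239.142
Longest matching prefix is /17 -> next hop ACCESS1.

ACCESS1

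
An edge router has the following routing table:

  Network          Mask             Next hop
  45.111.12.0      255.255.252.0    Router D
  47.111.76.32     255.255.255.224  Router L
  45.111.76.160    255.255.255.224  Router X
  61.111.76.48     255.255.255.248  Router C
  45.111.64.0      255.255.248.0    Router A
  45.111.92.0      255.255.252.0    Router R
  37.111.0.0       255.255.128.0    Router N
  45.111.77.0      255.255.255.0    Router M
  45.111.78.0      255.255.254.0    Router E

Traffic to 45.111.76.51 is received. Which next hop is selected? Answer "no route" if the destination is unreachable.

No entry's prefix contains 45.111.76.51; there is no default route.

no route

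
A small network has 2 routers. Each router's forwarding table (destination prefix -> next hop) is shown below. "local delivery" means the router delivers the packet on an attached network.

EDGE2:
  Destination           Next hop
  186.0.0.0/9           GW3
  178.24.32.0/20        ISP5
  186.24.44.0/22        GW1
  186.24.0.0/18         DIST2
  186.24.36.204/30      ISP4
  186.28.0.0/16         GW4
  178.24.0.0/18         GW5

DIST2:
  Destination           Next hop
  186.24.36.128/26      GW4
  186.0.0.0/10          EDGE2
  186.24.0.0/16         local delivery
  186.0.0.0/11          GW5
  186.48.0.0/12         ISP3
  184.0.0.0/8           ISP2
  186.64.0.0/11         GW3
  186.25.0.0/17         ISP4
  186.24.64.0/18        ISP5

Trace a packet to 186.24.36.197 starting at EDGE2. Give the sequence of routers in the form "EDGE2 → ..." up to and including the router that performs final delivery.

EDGE2 → DIST2

At EDGE2: longest match for 186.24.36.197 is 186.24.0.0/18 -> DIST2
At DIST2: longest match for 186.24.36.197 is 186.24.0.0/16 -> local delivery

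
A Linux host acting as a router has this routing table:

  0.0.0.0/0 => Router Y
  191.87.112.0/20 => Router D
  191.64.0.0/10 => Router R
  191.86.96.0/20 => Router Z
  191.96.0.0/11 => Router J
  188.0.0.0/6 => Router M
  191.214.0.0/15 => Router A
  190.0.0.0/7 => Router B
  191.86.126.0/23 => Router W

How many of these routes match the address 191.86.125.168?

Prefixes containing 191.86.125.168:
  0.0.0.0/0 (default, matches everything)
  188.0.0.0/6 (188.0.0.0 - 191.255.255.255)
  190.0.0.0/7 (190.0.0.0 - 191.255.255.255)
  191.64.0.0/10 (191.64.0.0 - 191.127.255.255)
Total matching entries: 4.

4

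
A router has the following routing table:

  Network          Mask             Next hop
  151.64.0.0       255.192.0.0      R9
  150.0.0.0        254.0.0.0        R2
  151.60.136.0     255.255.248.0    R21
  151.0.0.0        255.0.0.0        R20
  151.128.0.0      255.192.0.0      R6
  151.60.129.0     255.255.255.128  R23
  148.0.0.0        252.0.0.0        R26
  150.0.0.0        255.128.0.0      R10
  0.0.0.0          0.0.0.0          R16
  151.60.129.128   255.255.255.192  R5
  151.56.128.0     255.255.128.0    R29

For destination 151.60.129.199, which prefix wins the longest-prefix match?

151.0.0.0/8

Entries matching 151.60.129.199:
  0.0.0.0/0 (default, matches everything)
  148.0.0.0/6 (148.0.0.0 - 151.255.255.255)
  150.0.0.0/7 (150.0.0.0 - 151.255.255.255)
  151.0.0.0/8 (151.0.0.0 - 151.255.255.255)
Most specific is 151.0.0.0/8.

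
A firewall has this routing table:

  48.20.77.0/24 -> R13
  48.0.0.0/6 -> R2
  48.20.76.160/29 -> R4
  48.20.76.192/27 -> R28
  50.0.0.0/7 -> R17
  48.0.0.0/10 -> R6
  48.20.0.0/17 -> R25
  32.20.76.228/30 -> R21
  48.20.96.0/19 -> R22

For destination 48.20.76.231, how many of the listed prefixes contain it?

3

Prefixes containing 48.20.76.231:
  48.0.0.0/6 (48.0.0.0 - 51.255.255.255)
  48.0.0.0/10 (48.0.0.0 - 48.63.255.255)
  48.20.0.0/17 (48.20.0.0 - 48.20.127.255)
Total matching entries: 3.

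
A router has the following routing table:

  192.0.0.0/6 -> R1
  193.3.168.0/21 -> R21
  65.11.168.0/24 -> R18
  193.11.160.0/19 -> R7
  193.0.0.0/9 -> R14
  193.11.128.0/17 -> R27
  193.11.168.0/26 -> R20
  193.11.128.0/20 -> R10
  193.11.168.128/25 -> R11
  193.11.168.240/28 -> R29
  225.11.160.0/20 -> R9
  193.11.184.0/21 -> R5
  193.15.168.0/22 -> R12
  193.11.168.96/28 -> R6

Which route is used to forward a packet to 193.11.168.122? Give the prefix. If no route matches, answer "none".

Entries matching 193.11.168.122:
  192.0.0.0/6 (192.0.0.0 - 195.255.255.255)
  193.0.0.0/9 (193.0.0.0 - 193.127.255.255)
  193.11.128.0/17 (193.11.128.0 - 193.11.255.255)
  193.11.160.0/19 (193.11.160.0 - 193.11.191.255)
Most specific is 193.11.160.0/19.

193.11.160.0/19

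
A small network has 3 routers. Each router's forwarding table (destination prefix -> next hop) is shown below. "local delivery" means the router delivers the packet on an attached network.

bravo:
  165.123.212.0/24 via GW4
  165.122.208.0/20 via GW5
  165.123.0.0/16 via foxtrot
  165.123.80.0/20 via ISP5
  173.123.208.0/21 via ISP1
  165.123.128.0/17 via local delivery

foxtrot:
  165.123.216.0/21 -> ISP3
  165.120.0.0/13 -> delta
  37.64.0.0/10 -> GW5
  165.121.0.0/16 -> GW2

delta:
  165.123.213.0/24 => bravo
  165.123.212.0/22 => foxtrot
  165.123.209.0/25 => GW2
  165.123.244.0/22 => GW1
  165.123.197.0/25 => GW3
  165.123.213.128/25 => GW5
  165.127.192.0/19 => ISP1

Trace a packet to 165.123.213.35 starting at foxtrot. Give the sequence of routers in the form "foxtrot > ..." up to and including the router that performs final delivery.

foxtrot > delta > bravo

At foxtrot: longest match for 165.123.213.35 is 165.120.0.0/13 -> delta
At delta: longest match for 165.123.213.35 is 165.123.213.0/24 -> bravo
At bravo: longest match for 165.123.213.35 is 165.123.128.0/17 -> local delivery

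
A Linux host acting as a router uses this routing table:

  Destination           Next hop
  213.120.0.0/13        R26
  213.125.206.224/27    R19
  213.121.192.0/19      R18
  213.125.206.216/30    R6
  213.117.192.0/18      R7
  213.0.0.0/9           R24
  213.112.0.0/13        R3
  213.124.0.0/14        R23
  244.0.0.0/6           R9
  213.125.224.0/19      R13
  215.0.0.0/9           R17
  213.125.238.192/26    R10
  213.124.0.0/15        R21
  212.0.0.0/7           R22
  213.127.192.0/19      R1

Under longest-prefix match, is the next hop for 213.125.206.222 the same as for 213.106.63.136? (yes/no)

no

213.125.206.222: longest match 213.124.0.0/15 -> R21
213.106.63.136: longest match 213.0.0.0/9 -> R24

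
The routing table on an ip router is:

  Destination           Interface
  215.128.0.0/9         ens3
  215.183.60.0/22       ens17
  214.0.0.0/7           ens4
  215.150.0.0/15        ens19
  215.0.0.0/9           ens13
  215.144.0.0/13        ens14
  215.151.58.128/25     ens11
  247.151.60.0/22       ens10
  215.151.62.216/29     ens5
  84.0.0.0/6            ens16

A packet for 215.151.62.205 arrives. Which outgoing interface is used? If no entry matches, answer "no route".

Routes whose prefix contains 215.151.62.205:
  214.0.0.0/7 (214.0.0.0 - 215.255.255.255) -> ens4
  215.128.0.0/9 (215.128.0.0 - 215.255.255.255) -> ens3
  215.144.0.0/13 (215.144.0.0 - 215.151.255.255) -> ens14
  215.150.0.0/15 (215.150.0.0 - 215.151.255.255) -> ens19
More-specific entries that do NOT match:
  215.151.62.216/29 (215.151.62.216 - 215.151.62.223) does not contain 215.151.62.205
  215.151.58.128/25 (215.151.58.128 - 215.151.58.255) does not contain 215.151.62.205
  215.183.60.0/22 (215.183.60.0 - 215.183.63.255) does not contain 215.151.62.205
  247.151.60.0/22 (247.151.60.0 - 247.151.63.255) does not contain 215.151.62.205
Longest matching prefix is /15 -> interface ens19.

ens19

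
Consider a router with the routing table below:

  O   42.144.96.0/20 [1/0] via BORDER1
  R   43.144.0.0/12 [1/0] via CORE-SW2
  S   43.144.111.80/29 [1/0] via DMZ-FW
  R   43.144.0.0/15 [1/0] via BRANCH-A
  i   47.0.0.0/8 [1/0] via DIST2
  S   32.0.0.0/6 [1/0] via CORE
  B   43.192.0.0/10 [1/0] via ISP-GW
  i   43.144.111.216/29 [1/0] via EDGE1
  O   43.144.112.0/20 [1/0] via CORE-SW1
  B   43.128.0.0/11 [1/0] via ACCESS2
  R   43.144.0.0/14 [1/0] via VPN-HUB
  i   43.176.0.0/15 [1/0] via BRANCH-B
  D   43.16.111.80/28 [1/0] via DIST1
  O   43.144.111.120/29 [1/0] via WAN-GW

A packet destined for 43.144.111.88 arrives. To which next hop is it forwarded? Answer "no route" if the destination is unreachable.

Routes whose prefix contains 43.144.111.88:
  43.128.0.0/11 (43.128.0.0 - 43.159.255.255) -> ACCESS2
  43.144.0.0/12 (43.144.0.0 - 43.159.255.255) -> CORE-SW2
  43.144.0.0/14 (43.144.0.0 - 43.147.255.255) -> VPN-HUB
  43.144.0.0/15 (43.144.0.0 - 43.145.255.255) -> BRANCH-A
More-specific entries that do NOT match:
  43.144.111.80/29 (43.144.111.80 - 43.144.111.87) does not contain 43.144.111.88
  43.144.111.216/29 (43.144.111.216 - 43.144.111.223) does not contain 43.144.111.88
  43.144.111.120/29 (43.144.111.120 - 43.144.111.127) does not contain 43.144.111.88
  43.16.111.80/28 (43.16.111.80 - 43.16.111.95) does not contain 43.144.111.88
  42.144.96.0/20 (42.144.96.0 - 42.144.111.255) does not contain 43.144.111.88
  43.144.112.0/20 (43.144.112.0 - 43.144.127.255) does not contain 43.144.111.88
Longest matching prefix is /15 -> next hop BRANCH-A.

BRANCH-A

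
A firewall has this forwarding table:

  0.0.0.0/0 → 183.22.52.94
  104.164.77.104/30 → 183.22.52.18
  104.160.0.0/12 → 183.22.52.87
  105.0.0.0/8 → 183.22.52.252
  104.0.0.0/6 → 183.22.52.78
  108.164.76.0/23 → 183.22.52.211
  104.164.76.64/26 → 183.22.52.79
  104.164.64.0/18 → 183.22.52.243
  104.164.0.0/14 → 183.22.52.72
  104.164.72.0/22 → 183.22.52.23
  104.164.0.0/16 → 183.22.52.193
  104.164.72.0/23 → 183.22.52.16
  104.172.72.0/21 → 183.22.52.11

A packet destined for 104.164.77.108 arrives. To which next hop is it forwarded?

Routes whose prefix contains 104.164.77.108:
  0.0.0.0/0 (default, matches everything) -> 183.22.52.94
  104.0.0.0/6 (104.0.0.0 - 107.255.255.255) -> 183.22.52.78
  104.160.0.0/12 (104.160.0.0 - 104.175.255.255) -> 183.22.52.87
  104.164.0.0/14 (104.164.0.0 - 104.167.255.255) -> 183.22.52.72
  104.164.0.0/16 (104.164.0.0 - 104.164.255.255) -> 183.22.52.193
  104.164.64.0/18 (104.164.64.0 - 104.164.127.255) -> 183.22.52.243
More-specific entries that do NOT match:
  104.164.77.104/30 (104.164.77.104 - 104.164.77.107) does not contain 104.164.77.108
  104.164.76.64/26 (104.164.76.64 - 104.164.76.127) does not contain 104.164.77.108
  108.164.76.0/23 (108.164.76.0 - 108.164.77.255) does not contain 104.164.77.108
  104.164.72.0/23 (104.164.72.0 - 104.164.73.255) does not contain 104.164.77.108
  104.164.72.0/22 (104.164.72.0 - 104.164.75.255) does not contain 104.164.77.108
  104.172.72.0/21 (104.172.72.0 - 104.172.79.255) does not contain 104.164.77.108
Longest matching prefix is /18 -> next hop 183.22.52.243.

183.22.52.243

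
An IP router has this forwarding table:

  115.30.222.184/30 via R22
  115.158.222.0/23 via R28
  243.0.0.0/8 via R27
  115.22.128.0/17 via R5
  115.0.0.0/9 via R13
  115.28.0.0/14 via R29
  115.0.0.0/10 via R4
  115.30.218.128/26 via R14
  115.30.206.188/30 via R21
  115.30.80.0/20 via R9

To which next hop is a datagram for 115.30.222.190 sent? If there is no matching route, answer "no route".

R29

Routes whose prefix contains 115.30.222.190:
  115.0.0.0/9 (115.0.0.0 - 115.127.255.255) -> R13
  115.0.0.0/10 (115.0.0.0 - 115.63.255.255) -> R4
  115.28.0.0/14 (115.28.0.0 - 115.31.255.255) -> R29
More-specific entries that do NOT match:
  115.30.222.184/30 (115.30.222.184 - 115.30.222.187) does not contain 115.30.222.190
  115.30.206.188/30 (115.30.206.188 - 115.30.206.191) does not contain 115.30.222.190
  115.30.218.128/26 (115.30.218.128 - 115.30.218.191) does not contain 115.30.222.190
  115.158.222.0/23 (115.158.222.0 - 115.158.223.255) does not contain 115.30.222.190
  115.30.80.0/20 (115.30.80.0 - 115.30.95.255) does not contain 115.30.222.190
  115.22.128.0/17 (115.22.128.0 - 115.22.255.255) does not contain 115.30.222.190
Longest matching prefix is /14 -> next hop R29.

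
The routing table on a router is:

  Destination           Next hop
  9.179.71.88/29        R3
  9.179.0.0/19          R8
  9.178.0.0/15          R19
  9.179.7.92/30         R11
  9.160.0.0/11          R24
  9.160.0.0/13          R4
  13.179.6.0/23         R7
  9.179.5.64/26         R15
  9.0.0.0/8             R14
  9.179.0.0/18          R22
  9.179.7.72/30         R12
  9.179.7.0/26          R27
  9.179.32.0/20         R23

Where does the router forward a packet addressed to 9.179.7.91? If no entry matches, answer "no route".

Routes whose prefix contains 9.179.7.91:
  9.0.0.0/8 (9.0.0.0 - 9.255.255.255) -> R14
  9.160.0.0/11 (9.160.0.0 - 9.191.255.255) -> R24
  9.178.0.0/15 (9.178.0.0 - 9.179.255.255) -> R19
  9.179.0.0/18 (9.179.0.0 - 9.179.63.255) -> R22
  9.179.0.0/19 (9.179.0.0 - 9.179.31.255) -> R8
More-specific entries that do NOT match:
  9.179.7.92/30 (9.179.7.92 - 9.179.7.95) does not contain 9.179.7.91
  9.179.7.72/30 (9.179.7.72 - 9.179.7.75) does not contain 9.179.7.91
  9.179.71.88/29 (9.179.71.88 - 9.179.71.95) does not contain 9.179.7.91
  9.179.5.64/26 (9.179.5.64 - 9.179.5.127) does not contain 9.179.7.91
  9.179.7.0/26 (9.179.7.0 - 9.179.7.63) does not contain 9.179.7.91
  13.179.6.0/23 (13.179.6.0 - 13.179.7.255) does not contain 9.179.7.91
  9.179.32.0/20 (9.179.32.0 - 9.179.47.255) does not contain 9.179.7.91
Longest matching prefix is /19 -> next hop R8.

R8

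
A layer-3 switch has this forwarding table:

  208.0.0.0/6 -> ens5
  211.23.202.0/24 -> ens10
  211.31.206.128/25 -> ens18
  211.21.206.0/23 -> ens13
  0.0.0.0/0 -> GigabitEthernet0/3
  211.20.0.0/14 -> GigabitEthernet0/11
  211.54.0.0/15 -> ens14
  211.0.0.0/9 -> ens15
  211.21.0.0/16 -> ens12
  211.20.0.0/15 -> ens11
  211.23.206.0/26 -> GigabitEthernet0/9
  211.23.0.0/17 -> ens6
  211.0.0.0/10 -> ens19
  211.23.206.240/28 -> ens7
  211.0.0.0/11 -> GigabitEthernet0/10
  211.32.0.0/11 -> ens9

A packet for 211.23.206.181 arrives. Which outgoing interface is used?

Routes whose prefix contains 211.23.206.181:
  0.0.0.0/0 (default, matches everything) -> GigabitEthernet0/3
  208.0.0.0/6 (208.0.0.0 - 211.255.255.255) -> ens5
  211.0.0.0/9 (211.0.0.0 - 211.127.255.255) -> ens15
  211.0.0.0/10 (211.0.0.0 - 211.63.255.255) -> ens19
  211.0.0.0/11 (211.0.0.0 - 211.31.255.255) -> GigabitEthernet0/10
  211.20.0.0/14 (211.20.0.0 - 211.23.255.255) -> GigabitEthernet0/11
More-specific entries that do NOT match:
  211.23.206.240/28 (211.23.206.240 - 211.23.206.255) does not contain 211.23.206.181
  211.23.206.0/26 (211.23.206.0 - 211.23.206.63) does not contain 211.23.206.181
  211.31.206.128/25 (211.31.206.128 - 211.31.206.255) does not contain 211.23.206.181
  211.23.202.0/24 (211.23.202.0 - 211.23.202.255) does not contain 211.23.206.181
  211.21.206.0/23 (211.21.206.0 - 211.21.207.255) does not contain 211.23.206.181
  211.23.0.0/17 (211.23.0.0 - 211.23.127.255) does not contain 211.23.206.181
  211.21.0.0/16 (211.21.0.0 - 211.21.255.255) does not contain 211.23.206.181
  211.54.0.0/15 (211.54.0.0 - 211.55.255.255) does not contain 211.23.206.181
  211.20.0.0/15 (211.20.0.0 - 211.21.255.255) does not contain 211.23.206.181
Longest matching prefix is /14 -> interface GigabitEthernet0/11.

GigabitEthernet0/11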